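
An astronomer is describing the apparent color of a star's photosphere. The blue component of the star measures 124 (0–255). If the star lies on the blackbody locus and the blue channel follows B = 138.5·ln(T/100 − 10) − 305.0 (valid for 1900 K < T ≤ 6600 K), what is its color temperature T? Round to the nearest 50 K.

ln(t − 10) = (124 + 305.0) / 138.5 = 3.0975.
t − 10 = e^3.0975 = 22.142, so t = 32.142.
T = 100·t = 3214 K → 3200 K to the nearest 50 K.

3200 K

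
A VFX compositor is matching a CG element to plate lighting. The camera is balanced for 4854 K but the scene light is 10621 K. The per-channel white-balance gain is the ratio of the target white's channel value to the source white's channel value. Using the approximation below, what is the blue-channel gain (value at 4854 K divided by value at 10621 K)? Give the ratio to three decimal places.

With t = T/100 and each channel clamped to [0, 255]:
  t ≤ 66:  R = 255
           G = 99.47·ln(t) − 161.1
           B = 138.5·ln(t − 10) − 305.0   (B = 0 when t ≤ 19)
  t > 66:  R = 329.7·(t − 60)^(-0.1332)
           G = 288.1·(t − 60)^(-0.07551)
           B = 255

At 10621 K (t = 106.21):
  B = 255 by definition for t > 66.
At 4854 K (t = 48.54):
  B = 138.5·ln(48.54 − 10) − 305.0 = 138.5·ln 38.54 − 305.0 = 138.5·3.6517 − 305.0 = 200.760.
Gain = 200.760 / 255.000 = 0.7873 → 0.787.

0.787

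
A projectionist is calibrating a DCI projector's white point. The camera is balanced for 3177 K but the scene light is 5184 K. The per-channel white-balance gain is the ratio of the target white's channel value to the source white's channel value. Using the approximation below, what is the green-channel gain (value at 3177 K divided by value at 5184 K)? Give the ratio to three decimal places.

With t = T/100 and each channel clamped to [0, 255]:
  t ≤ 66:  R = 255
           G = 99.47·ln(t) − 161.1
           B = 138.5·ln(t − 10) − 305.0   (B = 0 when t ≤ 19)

At 5184 K (t = 51.84):
  G = 99.47·ln 51.84 − 161.1 = 99.47·3.9482 − 161.1 = 231.624.
At 3177 K (t = 31.77):
  G = 99.47·ln 31.77 − 161.1 = 99.47·3.4585 − 161.1 = 182.919.
Gain = 182.919 / 231.624 = 0.7897 → 0.790.

0.790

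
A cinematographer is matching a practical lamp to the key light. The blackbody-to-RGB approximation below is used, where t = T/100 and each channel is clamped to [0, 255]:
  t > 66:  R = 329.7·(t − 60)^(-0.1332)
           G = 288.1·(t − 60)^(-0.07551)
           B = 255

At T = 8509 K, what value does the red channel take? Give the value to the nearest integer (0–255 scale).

215

t = 8509/100 = 85.09; the t > 66 branch applies.
R = 329.7·(85.09 − 60)^(-0.1332) = 329.7·25.09^(-0.1332) = 329.7·0.65101 = 214.637.
Rounded: 215.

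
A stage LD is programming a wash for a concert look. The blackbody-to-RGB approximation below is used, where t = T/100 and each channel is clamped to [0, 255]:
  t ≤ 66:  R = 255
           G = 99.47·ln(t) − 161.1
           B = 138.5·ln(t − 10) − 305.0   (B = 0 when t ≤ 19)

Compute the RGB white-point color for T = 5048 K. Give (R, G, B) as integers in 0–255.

t = 5048/100 = 50.48; the t ≤ 66 branch applies.
R = 255 by definition for t ≤ 66.
G = 99.47·ln 50.48 − 161.1 = 99.47·3.9216 − 161.1 = 228.979.
B = 138.5·ln(50.48 − 10) − 305.0 = 138.5·ln 40.48 − 305.0 = 138.5·3.7008 − 305.0 = 207.562.
Rounded: (255, 229, 208).

(255, 229, 208)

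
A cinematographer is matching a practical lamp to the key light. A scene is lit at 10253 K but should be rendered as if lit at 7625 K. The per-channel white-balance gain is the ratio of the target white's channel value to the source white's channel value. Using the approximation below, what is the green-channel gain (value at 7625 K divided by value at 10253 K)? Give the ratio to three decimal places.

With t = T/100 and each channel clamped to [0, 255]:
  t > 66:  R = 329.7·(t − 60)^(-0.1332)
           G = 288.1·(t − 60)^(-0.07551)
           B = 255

1.075

At 10253 K (t = 102.53):
  G = 288.1·(102.53 − 60)^(-0.07551) = 288.1·42.53^(-0.07551) = 288.1·0.75339 = 217.050.
At 7625 K (t = 76.25):
  G = 288.1·(76.25 − 60)^(-0.07551) = 288.1·16.25^(-0.07551) = 288.1·0.81016 = 233.406.
Gain = 233.406 / 217.050 = 1.0754 → 1.075.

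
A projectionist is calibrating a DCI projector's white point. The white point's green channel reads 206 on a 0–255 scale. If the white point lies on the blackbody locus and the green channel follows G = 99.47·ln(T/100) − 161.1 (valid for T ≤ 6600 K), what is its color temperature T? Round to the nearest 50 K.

ln t = (206 + 161.1) / 99.47 = 3.6906.
t = e^3.6906 = 40.067.
T = 100·t = 4007 K → 4000 K to the nearest 50 K.

4000 K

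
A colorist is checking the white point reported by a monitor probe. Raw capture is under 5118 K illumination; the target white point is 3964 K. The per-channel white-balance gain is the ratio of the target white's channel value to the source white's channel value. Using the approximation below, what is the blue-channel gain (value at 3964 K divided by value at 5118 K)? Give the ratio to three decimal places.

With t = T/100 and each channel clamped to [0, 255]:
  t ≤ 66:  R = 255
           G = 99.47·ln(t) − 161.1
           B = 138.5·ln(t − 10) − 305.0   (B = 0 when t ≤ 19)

At 5118 K (t = 51.18):
  B = 138.5·ln(51.18 − 10) − 305.0 = 138.5·ln 41.18 − 305.0 = 138.5·3.7180 − 305.0 = 209.936.
At 3964 K (t = 39.64):
  B = 138.5·ln(39.64 − 10) − 305.0 = 138.5·ln 29.64 − 305.0 = 138.5·3.3891 − 305.0 = 164.394.
Gain = 164.394 / 209.936 = 0.7831 → 0.783.

0.783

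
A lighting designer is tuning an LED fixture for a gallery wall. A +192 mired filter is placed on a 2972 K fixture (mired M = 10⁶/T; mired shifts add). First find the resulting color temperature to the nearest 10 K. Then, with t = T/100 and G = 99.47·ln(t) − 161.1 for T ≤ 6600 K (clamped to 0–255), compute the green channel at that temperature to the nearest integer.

M_in = 10⁶/2972 = 336.47; M_out = 336.47 + (+192) = 528.47.
T_out = 10⁶/528.47 = 1892.2 K → 1890 K; t = 18.9.
G = 99.47·ln 18.9 − 161.1 = 99.47·2.9392 − 161.1 = 131.258.
Rounded: 131.

131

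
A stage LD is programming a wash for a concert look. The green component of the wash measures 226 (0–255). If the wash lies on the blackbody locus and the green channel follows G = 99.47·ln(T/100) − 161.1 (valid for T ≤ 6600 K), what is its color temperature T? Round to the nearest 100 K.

ln t = (226 + 161.1) / 99.47 = 3.8916.
t = e^3.8916 = 48.990.
T = 100·t = 4899 K → 4900 K to the nearest 100 K.

4900 K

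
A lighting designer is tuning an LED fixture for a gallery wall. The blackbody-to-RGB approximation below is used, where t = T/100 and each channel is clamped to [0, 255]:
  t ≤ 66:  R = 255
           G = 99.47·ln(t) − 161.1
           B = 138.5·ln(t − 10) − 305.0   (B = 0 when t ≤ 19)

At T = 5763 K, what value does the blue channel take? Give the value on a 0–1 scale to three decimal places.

t = 5763/100 = 57.63; the t ≤ 66 branch applies.
B = 138.5·ln(57.63 − 10) − 305.0 = 138.5·ln 47.63 − 305.0 = 138.5·3.8635 − 305.0 = 230.090.
On a 0–1 scale: 230.090/255 = 0.9023 → 0.902.

0.902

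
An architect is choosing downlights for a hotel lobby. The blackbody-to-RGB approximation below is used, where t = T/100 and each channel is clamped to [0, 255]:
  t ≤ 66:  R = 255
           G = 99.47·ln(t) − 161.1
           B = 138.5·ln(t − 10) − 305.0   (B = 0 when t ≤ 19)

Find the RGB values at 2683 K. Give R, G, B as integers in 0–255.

R=255, G=166, B=86

t = 2683/100 = 26.83; the t ≤ 66 branch applies.
R = 255 by definition for t ≤ 66.
G = 99.47·ln 26.83 − 161.1 = 99.47·3.2895 − 161.1 = 166.109.
B = 138.5·ln(26.83 − 10) − 305.0 = 138.5·ln 16.83 − 305.0 = 138.5·2.8232 − 305.0 = 86.008.
Rounded: (255, 166, 86).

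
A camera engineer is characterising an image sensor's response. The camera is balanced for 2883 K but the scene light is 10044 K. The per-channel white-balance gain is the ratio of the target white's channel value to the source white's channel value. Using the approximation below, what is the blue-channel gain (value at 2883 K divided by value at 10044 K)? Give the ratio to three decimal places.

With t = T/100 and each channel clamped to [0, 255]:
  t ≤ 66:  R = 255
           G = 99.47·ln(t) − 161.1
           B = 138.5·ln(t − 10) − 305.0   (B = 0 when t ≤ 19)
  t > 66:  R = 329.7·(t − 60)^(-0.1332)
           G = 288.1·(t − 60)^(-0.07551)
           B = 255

At 10044 K (t = 100.44):
  B = 255 by definition for t > 66.
At 2883 K (t = 28.83):
  B = 138.5·ln(28.83 − 10) − 305.0 = 138.5·ln 18.83 − 305.0 = 138.5·2.9355 − 305.0 = 101.560.
Gain = 101.560 / 255.000 = 0.3983 → 0.398.

0.398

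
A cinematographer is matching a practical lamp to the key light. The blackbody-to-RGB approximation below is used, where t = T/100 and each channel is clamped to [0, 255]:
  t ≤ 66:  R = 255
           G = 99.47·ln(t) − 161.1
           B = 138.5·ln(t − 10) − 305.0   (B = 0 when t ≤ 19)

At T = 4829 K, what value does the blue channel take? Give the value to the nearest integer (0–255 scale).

t = 4829/100 = 48.29; the t ≤ 66 branch applies.
B = 138.5·ln(48.29 − 10) − 305.0 = 138.5·ln 38.29 − 305.0 = 138.5·3.6452 − 305.0 = 199.859.
Rounded: 200.

200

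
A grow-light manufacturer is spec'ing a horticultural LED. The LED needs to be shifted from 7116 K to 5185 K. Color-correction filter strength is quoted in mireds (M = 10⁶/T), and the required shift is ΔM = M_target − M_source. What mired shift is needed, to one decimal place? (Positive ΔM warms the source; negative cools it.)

M_source = 10⁶/7116 = 140.528; M_target = 10⁶/5185 = 192.864.
ΔM = 192.864 − 140.528 = 52.336 → +52.3 mireds, a warming shift.

+52.3 mireds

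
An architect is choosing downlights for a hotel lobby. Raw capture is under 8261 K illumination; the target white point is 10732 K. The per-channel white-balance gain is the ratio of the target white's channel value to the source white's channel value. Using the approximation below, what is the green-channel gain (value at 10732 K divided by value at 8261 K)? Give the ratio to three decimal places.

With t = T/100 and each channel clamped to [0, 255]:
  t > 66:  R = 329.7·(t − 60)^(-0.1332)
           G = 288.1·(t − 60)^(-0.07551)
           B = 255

0.946

At 8261 K (t = 82.61):
  G = 288.1·(82.61 − 60)^(-0.07551) = 288.1·22.61^(-0.07551) = 288.1·0.79020 = 227.656.
At 10732 K (t = 107.32):
  G = 288.1·(107.32 − 60)^(-0.07551) = 288.1·47.32^(-0.07551) = 288.1·0.74734 = 215.308.
Gain = 215.308 / 227.656 = 0.9458 → 0.946.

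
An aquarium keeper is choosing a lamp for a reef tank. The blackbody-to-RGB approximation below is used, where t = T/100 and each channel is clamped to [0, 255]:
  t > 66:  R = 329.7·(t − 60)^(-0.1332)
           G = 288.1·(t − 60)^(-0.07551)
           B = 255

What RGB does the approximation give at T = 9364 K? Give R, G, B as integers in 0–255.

t = 9364/100 = 93.64; the t > 66 branch applies.
R = 329.7·(93.64 − 60)^(-0.1332) = 329.7·33.64^(-0.1332) = 329.7·0.62607 = 206.415.
G = 288.1·(93.64 − 60)^(-0.07551) = 288.1·33.64^(-0.07551) = 288.1·0.76684 = 220.928.
B = 255 by definition for t > 66.
Rounded: (206, 221, 255).

R=206, G=221, B=255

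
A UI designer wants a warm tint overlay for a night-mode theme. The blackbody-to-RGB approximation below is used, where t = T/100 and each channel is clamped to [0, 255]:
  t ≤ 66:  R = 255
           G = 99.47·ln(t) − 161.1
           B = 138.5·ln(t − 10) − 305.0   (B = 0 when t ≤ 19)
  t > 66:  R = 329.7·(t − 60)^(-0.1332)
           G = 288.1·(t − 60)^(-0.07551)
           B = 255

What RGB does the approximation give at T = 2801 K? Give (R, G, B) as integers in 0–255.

t = 2801/100 = 28.01; the t ≤ 66 branch applies.
R = 255 by definition for t ≤ 66.
G = 99.47·ln 28.01 − 161.1 = 99.47·3.3326 − 161.1 = 170.390.
B = 138.5·ln(28.01 − 10) − 305.0 = 138.5·ln 18.01 − 305.0 = 138.5·2.8909 − 305.0 = 95.393.
Rounded: (255, 170, 95).

(255, 170, 95)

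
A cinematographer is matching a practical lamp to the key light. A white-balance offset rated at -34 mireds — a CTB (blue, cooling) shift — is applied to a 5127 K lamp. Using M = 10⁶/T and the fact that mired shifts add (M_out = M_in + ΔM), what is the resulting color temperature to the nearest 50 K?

6200 K

M_in = 10⁶/5127 = 195.05 mireds.
M_out = 195.05 + (-34) = 161.05 mireds.
T_out = 10⁶/161.05 = 6209.4 K → 6200 K.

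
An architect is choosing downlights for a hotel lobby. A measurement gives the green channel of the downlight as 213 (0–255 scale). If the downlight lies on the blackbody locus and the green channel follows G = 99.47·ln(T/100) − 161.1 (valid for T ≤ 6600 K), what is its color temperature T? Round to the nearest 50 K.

ln t = (213 + 161.1) / 99.47 = 3.7609.
t = e^3.7609 = 42.989.
T = 100·t = 4299 K → 4300 K to the nearest 50 K.

4300 K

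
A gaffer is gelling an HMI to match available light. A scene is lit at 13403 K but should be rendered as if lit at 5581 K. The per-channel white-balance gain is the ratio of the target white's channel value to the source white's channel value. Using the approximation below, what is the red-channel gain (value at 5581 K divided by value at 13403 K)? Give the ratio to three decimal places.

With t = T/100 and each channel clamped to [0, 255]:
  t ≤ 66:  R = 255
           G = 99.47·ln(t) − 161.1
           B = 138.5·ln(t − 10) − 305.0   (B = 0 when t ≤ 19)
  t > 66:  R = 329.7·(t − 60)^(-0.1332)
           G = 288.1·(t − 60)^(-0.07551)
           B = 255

1.372

At 13403 K (t = 134.03):
  R = 329.7·(134.03 − 60)^(-0.1332) = 329.7·74.03^(-0.1332) = 329.7·0.56363 = 185.829.
At 5581 K (t = 55.81):
  R = 255 by definition for t ≤ 66.
Gain = 255.000 / 185.829 = 1.3722 → 1.372.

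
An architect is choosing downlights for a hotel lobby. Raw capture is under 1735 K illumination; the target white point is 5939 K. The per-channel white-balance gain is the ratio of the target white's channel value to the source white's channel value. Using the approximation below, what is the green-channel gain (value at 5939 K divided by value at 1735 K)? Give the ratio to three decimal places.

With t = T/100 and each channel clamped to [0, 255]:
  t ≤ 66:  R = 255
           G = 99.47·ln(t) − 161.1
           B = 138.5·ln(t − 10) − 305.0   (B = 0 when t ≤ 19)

At 1735 K (t = 17.35):
  G = 99.47·ln 17.35 − 161.1 = 99.47·2.8536 − 161.1 = 122.747.
At 5939 K (t = 59.39):
  G = 99.47·ln 59.39 − 161.1 = 99.47·4.0841 − 161.1 = 245.148.
Gain = 245.148 / 122.747 = 1.9972 → 1.997.

1.997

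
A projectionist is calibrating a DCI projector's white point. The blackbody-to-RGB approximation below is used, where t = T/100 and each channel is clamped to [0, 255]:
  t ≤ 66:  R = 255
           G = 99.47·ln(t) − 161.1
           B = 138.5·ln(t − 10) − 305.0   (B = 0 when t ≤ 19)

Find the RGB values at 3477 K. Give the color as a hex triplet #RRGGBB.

#FFC08C

t = 3477/100 = 34.77; the t ≤ 66 branch applies.
R = 255 by definition for t ≤ 66.
G = 99.47·ln 34.77 − 161.1 = 99.47·3.5488 − 161.1 = 191.895.
B = 138.5·ln(34.77 − 10) − 305.0 = 138.5·ln 24.77 − 305.0 = 138.5·3.2096 − 305.0 = 139.534.
Rounded: (255, 192, 140).
In hex: #FFC08C.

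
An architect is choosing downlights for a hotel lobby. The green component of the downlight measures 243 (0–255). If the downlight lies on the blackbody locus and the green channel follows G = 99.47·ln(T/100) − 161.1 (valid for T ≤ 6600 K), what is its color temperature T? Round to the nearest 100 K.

5800 K

ln t = (243 + 161.1) / 99.47 = 4.0625.
t = e^4.0625 = 58.121.
T = 100·t = 5812 K → 5800 K to the nearest 100 K.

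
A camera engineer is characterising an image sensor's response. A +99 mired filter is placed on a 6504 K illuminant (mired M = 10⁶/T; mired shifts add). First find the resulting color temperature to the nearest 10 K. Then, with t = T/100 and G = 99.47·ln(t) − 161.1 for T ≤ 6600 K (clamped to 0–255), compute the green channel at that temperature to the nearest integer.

M_in = 10⁶/6504 = 153.75; M_out = 153.75 + (+99) = 252.75.
T_out = 10⁶/252.75 = 3956.5 K → 3960 K; t = 39.6.
G = 99.47·ln 39.6 − 161.1 = 99.47·3.6788 − 161.1 = 204.833.
Rounded: 205.

205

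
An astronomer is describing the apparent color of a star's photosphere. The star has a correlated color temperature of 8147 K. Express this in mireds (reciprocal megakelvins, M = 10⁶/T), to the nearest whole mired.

123 mireds

M = 10⁶ / 8147 = 122.745 → 123 mireds.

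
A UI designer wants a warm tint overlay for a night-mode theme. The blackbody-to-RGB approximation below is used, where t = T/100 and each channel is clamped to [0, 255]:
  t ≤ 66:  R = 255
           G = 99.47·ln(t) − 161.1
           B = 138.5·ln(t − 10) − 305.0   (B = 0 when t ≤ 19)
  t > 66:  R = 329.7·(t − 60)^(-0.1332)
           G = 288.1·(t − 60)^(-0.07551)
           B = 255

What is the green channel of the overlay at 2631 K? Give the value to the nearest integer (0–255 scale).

164

t = 2631/100 = 26.31; the t ≤ 66 branch applies.
G = 99.47·ln 26.31 − 161.1 = 99.47·3.2699 − 161.1 = 164.162.
Rounded: 164.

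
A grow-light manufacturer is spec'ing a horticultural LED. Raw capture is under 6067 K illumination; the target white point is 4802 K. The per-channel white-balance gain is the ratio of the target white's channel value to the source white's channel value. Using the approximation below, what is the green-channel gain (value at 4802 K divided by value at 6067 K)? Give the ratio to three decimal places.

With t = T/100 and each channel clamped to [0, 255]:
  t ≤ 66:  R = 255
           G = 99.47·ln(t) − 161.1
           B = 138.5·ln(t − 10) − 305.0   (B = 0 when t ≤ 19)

0.906

At 6067 K (t = 60.67):
  G = 99.47·ln 60.67 − 161.1 = 99.47·4.1054 − 161.1 = 247.269.
At 4802 K (t = 48.02):
  G = 99.47·ln 48.02 − 161.1 = 99.47·3.8716 − 161.1 = 224.010.
Gain = 224.010 / 247.269 = 0.9059 → 0.906.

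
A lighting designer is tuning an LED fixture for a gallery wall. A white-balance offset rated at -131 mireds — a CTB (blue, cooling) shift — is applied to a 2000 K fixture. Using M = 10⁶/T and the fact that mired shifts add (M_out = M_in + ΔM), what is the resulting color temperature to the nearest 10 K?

M_in = 10⁶/2000 = 500.00 mireds.
M_out = 500.00 + (-131) = 369.00 mireds.
T_out = 10⁶/369.00 = 2710.0 K → 2710 K.

2710 K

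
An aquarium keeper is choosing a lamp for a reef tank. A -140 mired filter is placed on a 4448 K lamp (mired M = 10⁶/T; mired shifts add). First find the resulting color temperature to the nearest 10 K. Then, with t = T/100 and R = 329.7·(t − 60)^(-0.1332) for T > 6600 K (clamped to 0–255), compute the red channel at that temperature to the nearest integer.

192

M_in = 10⁶/4448 = 224.82; M_out = 224.82 + (-140) = 84.82.
T_out = 10⁶/84.82 = 11789.7 K → 11790 K; t = 117.9.
R = 329.7·(117.9 − 60)^(-0.1332) = 329.7·57.9^(-0.1332) = 329.7·0.58239 = 192.013.
Rounded: 192.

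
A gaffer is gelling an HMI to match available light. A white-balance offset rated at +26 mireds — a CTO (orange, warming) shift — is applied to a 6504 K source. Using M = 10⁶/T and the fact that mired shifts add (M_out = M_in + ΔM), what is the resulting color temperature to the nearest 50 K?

5550 K

M_in = 10⁶/6504 = 153.75 mireds.
M_out = 153.75 + (+26) = 179.75 mireds.
T_out = 10⁶/179.75 = 5563.2 K → 5550 K.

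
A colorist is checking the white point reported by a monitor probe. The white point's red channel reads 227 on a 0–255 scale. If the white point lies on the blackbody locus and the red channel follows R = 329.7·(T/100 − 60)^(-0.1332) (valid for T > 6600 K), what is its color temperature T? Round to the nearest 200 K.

(t − 60)^(-0.1332) = 227/329.7 = 0.68850.
t − 60 = 0.68850^(1/-0.1332) = 0.68850^(-7.508) = 16.478, so t = 76.478.
T = 100·t = 7648 K → 7600 K to the nearest 200 K.

7600 K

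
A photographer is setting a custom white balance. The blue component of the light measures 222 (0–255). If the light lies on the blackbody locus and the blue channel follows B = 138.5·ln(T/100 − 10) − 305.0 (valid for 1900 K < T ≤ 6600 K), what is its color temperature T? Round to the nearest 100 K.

5500 K

ln(t − 10) = (222 + 305.0) / 138.5 = 3.8051.
t − 10 = e^3.8051 = 44.928, so t = 54.928.
T = 100·t = 5493 K → 5500 K to the nearest 100 K.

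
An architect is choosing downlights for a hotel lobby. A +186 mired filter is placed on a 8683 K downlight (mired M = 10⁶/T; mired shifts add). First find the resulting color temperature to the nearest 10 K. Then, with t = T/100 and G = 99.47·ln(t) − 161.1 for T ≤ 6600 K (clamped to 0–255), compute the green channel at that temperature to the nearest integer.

M_in = 10⁶/8683 = 115.17; M_out = 115.17 + (+186) = 301.17.
T_out = 10⁶/301.17 = 3320.4 K → 3320 K; t = 33.2.
G = 99.47·ln 33.2 − 161.1 = 99.47·3.5025 − 161.1 = 187.299.
Rounded: 187.

187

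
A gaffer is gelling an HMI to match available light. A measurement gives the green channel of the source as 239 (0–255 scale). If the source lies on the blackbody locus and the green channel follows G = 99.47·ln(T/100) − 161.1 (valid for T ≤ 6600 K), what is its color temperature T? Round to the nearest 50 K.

ln t = (239 + 161.1) / 99.47 = 4.0223.
t = e^4.0223 = 55.830.
T = 100·t = 5583 K → 5600 K to the nearest 50 K.

5600 K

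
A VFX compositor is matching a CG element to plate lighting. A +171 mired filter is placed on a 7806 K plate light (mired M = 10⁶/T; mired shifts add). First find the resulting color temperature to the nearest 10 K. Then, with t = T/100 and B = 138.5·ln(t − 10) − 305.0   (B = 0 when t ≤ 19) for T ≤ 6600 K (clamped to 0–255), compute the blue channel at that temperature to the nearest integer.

132

M_in = 10⁶/7806 = 128.11; M_out = 128.11 + (+171) = 299.11.
T_out = 10⁶/299.11 = 3343.3 K → 3340 K; t = 33.4.
B = 138.5·ln(33.4 − 10) − 305.0 = 138.5·ln 23.4 − 305.0 = 138.5·3.1527 − 305.0 = 131.654.
Rounded: 132.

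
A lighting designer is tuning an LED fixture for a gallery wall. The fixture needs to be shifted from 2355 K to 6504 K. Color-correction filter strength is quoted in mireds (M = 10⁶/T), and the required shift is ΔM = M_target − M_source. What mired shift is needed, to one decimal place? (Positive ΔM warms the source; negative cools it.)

M_source = 10⁶/2355 = 424.628; M_target = 10⁶/6504 = 153.752.
ΔM = 153.752 − 424.628 = -270.877 → -270.9 mireds, a cooling shift.

-270.9 mireds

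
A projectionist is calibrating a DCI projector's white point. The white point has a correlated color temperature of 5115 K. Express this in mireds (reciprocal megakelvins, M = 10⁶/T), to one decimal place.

195.5 mireds

M = 10⁶ / 5115 = 195.503 → 195.5 mireds.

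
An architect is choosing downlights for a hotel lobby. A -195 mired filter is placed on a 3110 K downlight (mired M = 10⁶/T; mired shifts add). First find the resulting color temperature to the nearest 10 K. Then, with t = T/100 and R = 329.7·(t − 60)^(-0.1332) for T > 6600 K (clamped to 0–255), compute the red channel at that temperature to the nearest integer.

223

M_in = 10⁶/3110 = 321.54; M_out = 321.54 + (-195) = 126.54.
T_out = 10⁶/126.54 = 7902.4 K → 7900 K; t = 79.
R = 329.7·(79 − 60)^(-0.1332) = 329.7·19^(-0.1332) = 329.7·0.67557 = 222.735.
Rounded: 223.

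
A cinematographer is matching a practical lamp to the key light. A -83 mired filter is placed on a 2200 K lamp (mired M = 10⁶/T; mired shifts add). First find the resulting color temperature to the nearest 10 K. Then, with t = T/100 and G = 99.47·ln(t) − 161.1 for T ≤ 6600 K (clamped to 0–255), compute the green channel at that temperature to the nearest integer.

166

M_in = 10⁶/2200 = 454.55; M_out = 454.55 + (-83) = 371.55.
T_out = 10⁶/371.55 = 2691.5 K → 2690 K; t = 26.9.
G = 99.47·ln 26.9 − 161.1 = 99.47·3.2921 − 161.1 = 166.368.
Rounded: 166.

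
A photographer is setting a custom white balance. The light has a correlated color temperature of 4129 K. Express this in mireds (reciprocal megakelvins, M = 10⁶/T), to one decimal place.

M = 10⁶ / 4129 = 242.189 → 242.2 mireds.

242.2 mireds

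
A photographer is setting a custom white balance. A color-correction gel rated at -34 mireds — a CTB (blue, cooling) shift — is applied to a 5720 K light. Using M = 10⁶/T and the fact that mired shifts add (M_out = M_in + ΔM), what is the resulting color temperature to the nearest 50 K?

7100 K

M_in = 10⁶/5720 = 174.83 mireds.
M_out = 174.83 + (-34) = 140.83 mireds.
T_out = 10⁶/140.83 = 7101.0 K → 7100 K.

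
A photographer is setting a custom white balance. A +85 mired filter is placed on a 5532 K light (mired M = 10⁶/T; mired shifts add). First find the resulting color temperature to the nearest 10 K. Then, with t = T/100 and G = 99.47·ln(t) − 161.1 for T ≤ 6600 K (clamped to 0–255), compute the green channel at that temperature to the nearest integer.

M_in = 10⁶/5532 = 180.77; M_out = 180.77 + (+85) = 265.77.
T_out = 10⁶/265.77 = 3762.7 K → 3760 K; t = 37.6.
G = 99.47·ln 37.6 − 161.1 = 99.47·3.6270 − 161.1 = 199.678.
Rounded: 200.

200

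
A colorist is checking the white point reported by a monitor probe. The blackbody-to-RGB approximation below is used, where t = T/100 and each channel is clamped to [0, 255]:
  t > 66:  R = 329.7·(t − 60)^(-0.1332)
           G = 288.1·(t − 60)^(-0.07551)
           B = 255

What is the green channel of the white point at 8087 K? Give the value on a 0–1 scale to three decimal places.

t = 8087/100 = 80.87; the t > 66 branch applies.
G = 288.1·(80.87 − 60)^(-0.07551) = 288.1·20.87^(-0.07551) = 288.1·0.79499 = 229.037.
On a 0–1 scale: 229.037/255 = 0.8982 → 0.898.

0.898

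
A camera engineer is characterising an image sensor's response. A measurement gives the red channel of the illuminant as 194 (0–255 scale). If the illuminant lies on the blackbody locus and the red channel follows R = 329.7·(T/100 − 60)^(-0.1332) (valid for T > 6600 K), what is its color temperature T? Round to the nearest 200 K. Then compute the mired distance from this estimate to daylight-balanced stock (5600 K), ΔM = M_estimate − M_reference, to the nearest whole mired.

(t − 60)^(-0.1332) = 194/329.7 = 0.58841.
t − 60 = 0.58841^(1/-0.1332) = 0.58841^(-7.508) = 53.593, so t = 113.593.
T = 100·t = 11359 K → 11400 K to the nearest 200 K.
M_estimate = 10⁶/11400 = 87.72; M_reference = 10⁶/5600 = 178.57.
ΔM = 87.72 − 178.57 = -90.85 → -91 mireds.

-91 mireds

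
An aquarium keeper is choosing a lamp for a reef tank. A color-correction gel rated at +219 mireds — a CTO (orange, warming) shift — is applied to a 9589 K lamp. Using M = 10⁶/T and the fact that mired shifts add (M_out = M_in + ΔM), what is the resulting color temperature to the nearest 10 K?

M_in = 10⁶/9589 = 104.29 mireds.
M_out = 104.29 + (+219) = 323.29 mireds.
T_out = 10⁶/323.29 = 3093.2 K → 3090 K.

3090 K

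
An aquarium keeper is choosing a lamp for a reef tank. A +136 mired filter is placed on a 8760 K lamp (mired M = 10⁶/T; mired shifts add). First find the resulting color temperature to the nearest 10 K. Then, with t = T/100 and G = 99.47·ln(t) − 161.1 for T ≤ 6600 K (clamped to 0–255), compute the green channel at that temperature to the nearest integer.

206

M_in = 10⁶/8760 = 114.16; M_out = 114.16 + (+136) = 250.16.
T_out = 10⁶/250.16 = 3997.5 K → 4000 K; t = 40.
G = 99.47·ln 40 − 161.1 = 99.47·3.6889 − 161.1 = 205.833.
Rounded: 206.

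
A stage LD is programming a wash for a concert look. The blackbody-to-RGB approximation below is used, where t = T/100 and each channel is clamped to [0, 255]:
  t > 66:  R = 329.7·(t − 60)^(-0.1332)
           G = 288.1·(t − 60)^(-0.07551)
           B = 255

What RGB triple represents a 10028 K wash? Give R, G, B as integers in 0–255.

R=202, G=218, B=255

t = 10028/100 = 100.28; the t > 66 branch applies.
R = 329.7·(100.28 − 60)^(-0.1332) = 329.7·40.28^(-0.1332) = 329.7·0.61123 = 201.521.
G = 288.1·(100.28 − 60)^(-0.07551) = 288.1·40.28^(-0.07551) = 288.1·0.75648 = 217.943.
B = 255 by definition for t > 66.
Rounded: (202, 218, 255).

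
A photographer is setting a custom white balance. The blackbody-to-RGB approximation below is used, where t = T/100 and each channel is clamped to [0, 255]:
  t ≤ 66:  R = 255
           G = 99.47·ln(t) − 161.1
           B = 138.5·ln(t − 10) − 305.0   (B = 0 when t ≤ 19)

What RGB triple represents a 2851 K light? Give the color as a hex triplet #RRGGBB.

t = 2851/100 = 28.51; the t ≤ 66 branch applies.
R = 255 by definition for t ≤ 66.
G = 99.47·ln 28.51 − 161.1 = 99.47·3.3503 − 161.1 = 172.150.
B = 138.5·ln(28.51 − 10) − 305.0 = 138.5·ln 18.51 − 305.0 = 138.5·2.9183 − 305.0 = 99.186.
Rounded: (255, 172, 99).
In hex: #FFAC63.

#FFAC63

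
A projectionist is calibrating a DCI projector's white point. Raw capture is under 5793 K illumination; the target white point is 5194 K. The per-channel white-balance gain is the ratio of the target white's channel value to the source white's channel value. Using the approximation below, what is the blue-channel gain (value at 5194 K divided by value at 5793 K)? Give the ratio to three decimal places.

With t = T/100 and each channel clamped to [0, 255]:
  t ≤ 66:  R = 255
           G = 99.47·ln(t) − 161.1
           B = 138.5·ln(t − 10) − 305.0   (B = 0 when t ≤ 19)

At 5793 K (t = 57.93):
  B = 138.5·ln(57.93 − 10) − 305.0 = 138.5·ln 47.93 − 305.0 = 138.5·3.8697 − 305.0 = 230.959.
At 5194 K (t = 51.94):
  B = 138.5·ln(51.94 − 10) − 305.0 = 138.5·ln 41.94 − 305.0 = 138.5·3.7362 − 305.0 = 212.469.
Gain = 212.469 / 230.959 = 0.9199 → 0.920.

0.920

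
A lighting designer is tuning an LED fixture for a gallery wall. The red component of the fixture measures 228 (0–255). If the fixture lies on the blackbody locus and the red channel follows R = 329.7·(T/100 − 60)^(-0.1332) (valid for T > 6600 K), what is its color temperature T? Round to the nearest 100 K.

7600 K

(t − 60)^(-0.1332) = 228/329.7 = 0.69154.
t − 60 = 0.69154^(1/-0.1332) = 0.69154^(-7.508) = 15.943, so t = 75.943.
T = 100·t = 7594 K → 7600 K to the nearest 100 K.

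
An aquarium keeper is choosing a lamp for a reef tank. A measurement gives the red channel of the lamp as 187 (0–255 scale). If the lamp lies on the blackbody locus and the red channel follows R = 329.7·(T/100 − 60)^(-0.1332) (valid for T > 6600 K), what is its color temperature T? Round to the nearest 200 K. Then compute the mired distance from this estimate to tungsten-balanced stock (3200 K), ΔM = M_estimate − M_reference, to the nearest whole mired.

(t − 60)^(-0.1332) = 187/329.7 = 0.56718.
t − 60 = 0.56718^(1/-0.1332) = 0.56718^(-7.508) = 70.620, so t = 130.620.
T = 100·t = 13062 K → 13000 K to the nearest 200 K.
M_estimate = 10⁶/13000 = 76.92; M_reference = 10⁶/3200 = 312.50.
ΔM = 76.92 − 312.50 = -235.58 → -236 mireds.

-236 mireds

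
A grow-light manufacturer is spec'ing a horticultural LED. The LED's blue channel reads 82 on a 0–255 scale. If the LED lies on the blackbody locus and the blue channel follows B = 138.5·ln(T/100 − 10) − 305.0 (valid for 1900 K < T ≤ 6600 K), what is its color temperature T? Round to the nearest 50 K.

ln(t − 10) = (82 + 305.0) / 138.5 = 2.7942.
t − 10 = e^2.7942 = 16.350, so t = 26.350.
T = 100·t = 2635 K → 2650 K to the nearest 50 K.

2650 K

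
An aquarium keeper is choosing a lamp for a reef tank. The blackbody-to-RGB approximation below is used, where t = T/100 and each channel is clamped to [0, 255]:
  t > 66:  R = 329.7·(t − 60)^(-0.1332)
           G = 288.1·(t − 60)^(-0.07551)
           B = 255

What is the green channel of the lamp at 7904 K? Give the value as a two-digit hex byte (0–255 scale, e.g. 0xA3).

t = 7904/100 = 79.04; the t > 66 branch applies.
G = 288.1·(79.04 − 60)^(-0.07551) = 288.1·19.04^(-0.07551) = 288.1·0.80052 = 230.630.
Rounded: 231; in hex, 0xE7.

0xE7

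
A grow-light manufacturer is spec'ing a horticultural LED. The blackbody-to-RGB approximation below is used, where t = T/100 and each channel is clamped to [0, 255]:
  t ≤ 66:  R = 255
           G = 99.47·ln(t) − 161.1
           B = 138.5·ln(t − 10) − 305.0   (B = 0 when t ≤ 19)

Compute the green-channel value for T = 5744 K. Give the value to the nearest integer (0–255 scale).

t = 5744/100 = 57.44; the t ≤ 66 branch applies.
G = 99.47·ln 57.44 − 161.1 = 99.47·4.0507 − 161.1 = 241.827.
Rounded: 242.

242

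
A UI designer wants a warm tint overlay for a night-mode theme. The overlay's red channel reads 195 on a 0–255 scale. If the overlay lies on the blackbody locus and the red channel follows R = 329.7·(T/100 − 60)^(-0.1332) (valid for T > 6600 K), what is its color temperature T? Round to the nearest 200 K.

(t − 60)^(-0.1332) = 195/329.7 = 0.59145.
t − 60 = 0.59145^(1/-0.1332) = 0.59145^(-7.508) = 51.564, so t = 111.564.
T = 100·t = 11156 K → 11200 K to the nearest 200 K.

11200 K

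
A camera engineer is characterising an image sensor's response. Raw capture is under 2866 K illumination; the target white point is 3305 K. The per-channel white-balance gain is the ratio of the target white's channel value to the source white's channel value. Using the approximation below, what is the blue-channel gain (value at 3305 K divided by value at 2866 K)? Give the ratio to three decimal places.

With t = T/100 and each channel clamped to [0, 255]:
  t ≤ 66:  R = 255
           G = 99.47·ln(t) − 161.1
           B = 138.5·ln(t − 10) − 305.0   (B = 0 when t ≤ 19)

1.292

At 2866 K (t = 28.66):
  B = 138.5·ln(28.66 − 10) − 305.0 = 138.5·ln 18.66 − 305.0 = 138.5·2.9264 − 305.0 = 100.304.
At 3305 K (t = 33.05):
  B = 138.5·ln(33.05 − 10) − 305.0 = 138.5·ln 23.05 − 305.0 = 138.5·3.1377 − 305.0 = 129.567.
Gain = 129.567 / 100.304 = 1.2917 → 1.292.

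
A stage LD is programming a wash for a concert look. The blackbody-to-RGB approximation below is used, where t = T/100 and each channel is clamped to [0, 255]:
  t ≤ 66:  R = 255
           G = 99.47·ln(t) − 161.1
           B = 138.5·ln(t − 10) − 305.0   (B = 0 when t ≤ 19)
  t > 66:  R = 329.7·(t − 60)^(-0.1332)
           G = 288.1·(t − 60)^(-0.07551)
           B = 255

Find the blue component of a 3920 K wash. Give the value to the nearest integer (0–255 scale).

t = 3920/100 = 39.2; the t ≤ 66 branch applies.
B = 138.5·ln(39.2 − 10) − 305.0 = 138.5·ln 29.2 − 305.0 = 138.5·3.3742 − 305.0 = 162.322.
Rounded: 162.

162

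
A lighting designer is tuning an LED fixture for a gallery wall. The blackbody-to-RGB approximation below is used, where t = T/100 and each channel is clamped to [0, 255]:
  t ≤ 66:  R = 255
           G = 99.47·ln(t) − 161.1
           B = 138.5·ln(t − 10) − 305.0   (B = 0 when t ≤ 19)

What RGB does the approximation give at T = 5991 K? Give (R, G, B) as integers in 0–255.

t = 5991/100 = 59.91; the t ≤ 66 branch applies.
R = 255 by definition for t ≤ 66.
G = 99.47·ln 59.91 − 161.1 = 99.47·4.0928 − 161.1 = 246.015.
B = 138.5·ln(59.91 − 10) − 305.0 = 138.5·ln 49.91 − 305.0 = 138.5·3.9102 − 305.0 = 236.566.
Rounded: (255, 246, 237).

(255, 246, 237)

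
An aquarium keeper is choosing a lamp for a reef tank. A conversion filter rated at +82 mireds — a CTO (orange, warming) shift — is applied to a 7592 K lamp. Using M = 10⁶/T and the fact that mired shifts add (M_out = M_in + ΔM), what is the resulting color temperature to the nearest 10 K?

4680 K

M_in = 10⁶/7592 = 131.72 mireds.
M_out = 131.72 + (+82) = 213.72 mireds.
T_out = 10⁶/213.72 = 4679.1 K → 4680 K.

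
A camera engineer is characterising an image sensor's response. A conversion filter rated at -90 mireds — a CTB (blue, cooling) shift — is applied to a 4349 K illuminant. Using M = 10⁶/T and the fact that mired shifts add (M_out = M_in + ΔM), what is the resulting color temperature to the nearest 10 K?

7150 K

M_in = 10⁶/4349 = 229.94 mireds.
M_out = 229.94 + (-90) = 139.94 mireds.
T_out = 10⁶/139.94 = 7146.0 K → 7150 K.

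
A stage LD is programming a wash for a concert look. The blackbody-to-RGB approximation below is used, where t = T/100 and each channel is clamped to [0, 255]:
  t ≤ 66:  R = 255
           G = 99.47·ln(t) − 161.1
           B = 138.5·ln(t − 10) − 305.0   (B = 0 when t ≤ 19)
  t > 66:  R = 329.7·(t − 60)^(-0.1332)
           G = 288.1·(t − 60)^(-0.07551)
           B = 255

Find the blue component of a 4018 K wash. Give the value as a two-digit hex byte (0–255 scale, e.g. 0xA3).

t = 4018/100 = 40.18; the t ≤ 66 branch applies.
B = 138.5·ln(40.18 − 10) − 305.0 = 138.5·ln 30.18 − 305.0 = 138.5·3.4072 − 305.0 = 166.894.
Rounded: 167; in hex, 0xA7.

0xA7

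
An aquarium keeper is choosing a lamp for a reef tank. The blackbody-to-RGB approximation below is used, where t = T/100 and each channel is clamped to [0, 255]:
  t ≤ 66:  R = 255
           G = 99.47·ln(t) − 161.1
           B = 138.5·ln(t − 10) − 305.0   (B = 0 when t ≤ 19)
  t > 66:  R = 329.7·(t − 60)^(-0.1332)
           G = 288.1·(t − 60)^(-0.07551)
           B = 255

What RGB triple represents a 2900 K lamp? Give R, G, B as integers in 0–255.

t = 2900/100 = 29; the t ≤ 66 branch applies.
R = 255 by definition for t ≤ 66.
G = 99.47·ln 29 − 161.1 = 99.47·3.3673 − 161.1 = 173.845.
B = 138.5·ln(29 − 10) − 305.0 = 138.5·ln 19 − 305.0 = 138.5·2.9444 − 305.0 = 102.805.
Rounded: (255, 174, 103).

R=255, G=174, B=103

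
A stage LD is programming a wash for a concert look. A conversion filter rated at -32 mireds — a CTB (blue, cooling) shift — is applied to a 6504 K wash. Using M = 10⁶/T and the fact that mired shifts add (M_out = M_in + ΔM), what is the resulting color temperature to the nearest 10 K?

M_in = 10⁶/6504 = 153.75 mireds.
M_out = 153.75 + (-32) = 121.75 mireds.
T_out = 10⁶/121.75 = 8213.4 K → 8210 K.

8210 K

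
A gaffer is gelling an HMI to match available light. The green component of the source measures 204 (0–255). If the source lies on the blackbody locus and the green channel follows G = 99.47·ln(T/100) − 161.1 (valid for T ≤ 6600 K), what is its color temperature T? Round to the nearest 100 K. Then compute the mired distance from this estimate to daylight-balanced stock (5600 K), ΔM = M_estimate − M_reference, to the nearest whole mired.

+78 mireds

ln t = (204 + 161.1) / 99.47 = 3.6705.
t = e^3.6705 = 39.270.
T = 100·t = 3927 K → 3900 K to the nearest 100 K.
M_estimate = 10⁶/3900 = 256.41; M_reference = 10⁶/5600 = 178.57.
ΔM = 256.41 − 178.57 = 77.84 → +78 mireds.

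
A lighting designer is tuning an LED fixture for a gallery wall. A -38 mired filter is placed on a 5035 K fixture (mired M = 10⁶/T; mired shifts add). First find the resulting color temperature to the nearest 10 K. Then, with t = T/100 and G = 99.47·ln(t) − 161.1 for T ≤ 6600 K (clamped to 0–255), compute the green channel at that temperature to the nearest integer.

M_in = 10⁶/5035 = 198.61; M_out = 198.61 + (-38) = 160.61.
T_out = 10⁶/160.61 = 6226.3 K → 6230 K; t = 62.3.
G = 99.47·ln 62.3 − 161.1 = 99.47·4.1320 − 161.1 = 249.906.
Rounded: 250.

250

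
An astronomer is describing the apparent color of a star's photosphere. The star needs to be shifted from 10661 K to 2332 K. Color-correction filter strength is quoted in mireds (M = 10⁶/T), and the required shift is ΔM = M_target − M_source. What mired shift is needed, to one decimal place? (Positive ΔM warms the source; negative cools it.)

+335.0 mireds

M_source = 10⁶/10661 = 93.800; M_target = 10⁶/2332 = 428.816.
ΔM = 428.816 − 93.800 = 335.017 → +335.0 mireds, a warming shift.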